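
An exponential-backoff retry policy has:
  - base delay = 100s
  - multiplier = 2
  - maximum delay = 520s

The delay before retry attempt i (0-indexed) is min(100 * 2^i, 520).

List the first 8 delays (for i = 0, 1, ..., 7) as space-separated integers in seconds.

Answer: 100 200 400 520 520 520 520 520

Derivation:
Computing each delay:
  i=0: min(100*2^0, 520) = 100
  i=1: min(100*2^1, 520) = 200
  i=2: min(100*2^2, 520) = 400
  i=3: min(100*2^3, 520) = 520
  i=4: min(100*2^4, 520) = 520
  i=5: min(100*2^5, 520) = 520
  i=6: min(100*2^6, 520) = 520
  i=7: min(100*2^7, 520) = 520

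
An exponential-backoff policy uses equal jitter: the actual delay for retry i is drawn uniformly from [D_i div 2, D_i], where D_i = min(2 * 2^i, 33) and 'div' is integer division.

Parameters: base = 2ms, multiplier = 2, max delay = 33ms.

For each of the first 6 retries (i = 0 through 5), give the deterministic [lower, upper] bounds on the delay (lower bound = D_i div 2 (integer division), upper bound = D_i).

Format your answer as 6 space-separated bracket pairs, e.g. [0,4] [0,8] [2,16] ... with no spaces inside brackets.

Answer: [1,2] [2,4] [4,8] [8,16] [16,32] [16,33]

Derivation:
Computing bounds per retry:
  i=0: D_i=min(2*2^0,33)=2, bounds=[1,2]
  i=1: D_i=min(2*2^1,33)=4, bounds=[2,4]
  i=2: D_i=min(2*2^2,33)=8, bounds=[4,8]
  i=3: D_i=min(2*2^3,33)=16, bounds=[8,16]
  i=4: D_i=min(2*2^4,33)=32, bounds=[16,32]
  i=5: D_i=min(2*2^5,33)=33, bounds=[16,33]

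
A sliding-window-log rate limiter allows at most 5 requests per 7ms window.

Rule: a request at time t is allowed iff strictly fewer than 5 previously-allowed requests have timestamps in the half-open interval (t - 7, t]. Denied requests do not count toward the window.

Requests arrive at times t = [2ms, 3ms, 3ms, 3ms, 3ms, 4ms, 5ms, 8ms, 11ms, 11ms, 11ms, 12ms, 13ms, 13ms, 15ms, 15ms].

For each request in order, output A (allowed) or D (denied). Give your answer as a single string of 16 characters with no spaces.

Tracking allowed requests in the window:
  req#1 t=2ms: ALLOW
  req#2 t=3ms: ALLOW
  req#3 t=3ms: ALLOW
  req#4 t=3ms: ALLOW
  req#5 t=3ms: ALLOW
  req#6 t=4ms: DENY
  req#7 t=5ms: DENY
  req#8 t=8ms: DENY
  req#9 t=11ms: ALLOW
  req#10 t=11ms: ALLOW
  req#11 t=11ms: ALLOW
  req#12 t=12ms: ALLOW
  req#13 t=13ms: ALLOW
  req#14 t=13ms: DENY
  req#15 t=15ms: DENY
  req#16 t=15ms: DENY

Answer: AAAAADDDAAAAADDD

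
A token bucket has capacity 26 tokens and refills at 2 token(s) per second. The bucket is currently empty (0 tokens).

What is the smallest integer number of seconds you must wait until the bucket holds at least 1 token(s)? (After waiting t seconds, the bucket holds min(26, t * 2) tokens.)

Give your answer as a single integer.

Need t * 2 >= 1, so t >= 1/2.
Smallest integer t = ceil(1/2) = 1.

Answer: 1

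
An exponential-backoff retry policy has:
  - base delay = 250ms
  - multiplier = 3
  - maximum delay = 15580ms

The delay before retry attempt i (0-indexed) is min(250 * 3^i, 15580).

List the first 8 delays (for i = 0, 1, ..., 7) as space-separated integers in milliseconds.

Computing each delay:
  i=0: min(250*3^0, 15580) = 250
  i=1: min(250*3^1, 15580) = 750
  i=2: min(250*3^2, 15580) = 2250
  i=3: min(250*3^3, 15580) = 6750
  i=4: min(250*3^4, 15580) = 15580
  i=5: min(250*3^5, 15580) = 15580
  i=6: min(250*3^6, 15580) = 15580
  i=7: min(250*3^7, 15580) = 15580

Answer: 250 750 2250 6750 15580 15580 15580 15580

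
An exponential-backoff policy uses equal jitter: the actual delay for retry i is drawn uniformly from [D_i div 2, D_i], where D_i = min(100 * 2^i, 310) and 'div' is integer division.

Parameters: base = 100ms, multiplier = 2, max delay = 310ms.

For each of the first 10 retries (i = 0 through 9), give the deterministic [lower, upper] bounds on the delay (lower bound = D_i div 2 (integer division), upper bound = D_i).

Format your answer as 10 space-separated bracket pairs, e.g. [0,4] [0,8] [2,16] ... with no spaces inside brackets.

Computing bounds per retry:
  i=0: D_i=min(100*2^0,310)=100, bounds=[50,100]
  i=1: D_i=min(100*2^1,310)=200, bounds=[100,200]
  i=2: D_i=min(100*2^2,310)=310, bounds=[155,310]
  i=3: D_i=min(100*2^3,310)=310, bounds=[155,310]
  i=4: D_i=min(100*2^4,310)=310, bounds=[155,310]
  i=5: D_i=min(100*2^5,310)=310, bounds=[155,310]
  i=6: D_i=min(100*2^6,310)=310, bounds=[155,310]
  i=7: D_i=min(100*2^7,310)=310, bounds=[155,310]
  i=8: D_i=min(100*2^8,310)=310, bounds=[155,310]
  i=9: D_i=min(100*2^9,310)=310, bounds=[155,310]

Answer: [50,100] [100,200] [155,310] [155,310] [155,310] [155,310] [155,310] [155,310] [155,310] [155,310]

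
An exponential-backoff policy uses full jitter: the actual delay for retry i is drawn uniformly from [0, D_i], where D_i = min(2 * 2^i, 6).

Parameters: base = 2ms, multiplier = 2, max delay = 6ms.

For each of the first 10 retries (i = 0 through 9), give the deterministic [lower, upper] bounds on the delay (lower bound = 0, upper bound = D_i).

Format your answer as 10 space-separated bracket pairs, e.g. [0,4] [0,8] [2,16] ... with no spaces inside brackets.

Answer: [0,2] [0,4] [0,6] [0,6] [0,6] [0,6] [0,6] [0,6] [0,6] [0,6]

Derivation:
Computing bounds per retry:
  i=0: D_i=min(2*2^0,6)=2, bounds=[0,2]
  i=1: D_i=min(2*2^1,6)=4, bounds=[0,4]
  i=2: D_i=min(2*2^2,6)=6, bounds=[0,6]
  i=3: D_i=min(2*2^3,6)=6, bounds=[0,6]
  i=4: D_i=min(2*2^4,6)=6, bounds=[0,6]
  i=5: D_i=min(2*2^5,6)=6, bounds=[0,6]
  i=6: D_i=min(2*2^6,6)=6, bounds=[0,6]
  i=7: D_i=min(2*2^7,6)=6, bounds=[0,6]
  i=8: D_i=min(2*2^8,6)=6, bounds=[0,6]
  i=9: D_i=min(2*2^9,6)=6, bounds=[0,6]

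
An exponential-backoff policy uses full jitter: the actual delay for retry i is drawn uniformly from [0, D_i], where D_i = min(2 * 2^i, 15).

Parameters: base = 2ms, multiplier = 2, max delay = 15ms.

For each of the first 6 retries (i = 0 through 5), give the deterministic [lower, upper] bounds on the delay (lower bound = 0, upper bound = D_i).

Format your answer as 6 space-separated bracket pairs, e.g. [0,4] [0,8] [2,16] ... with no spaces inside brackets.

Answer: [0,2] [0,4] [0,8] [0,15] [0,15] [0,15]

Derivation:
Computing bounds per retry:
  i=0: D_i=min(2*2^0,15)=2, bounds=[0,2]
  i=1: D_i=min(2*2^1,15)=4, bounds=[0,4]
  i=2: D_i=min(2*2^2,15)=8, bounds=[0,8]
  i=3: D_i=min(2*2^3,15)=15, bounds=[0,15]
  i=4: D_i=min(2*2^4,15)=15, bounds=[0,15]
  i=5: D_i=min(2*2^5,15)=15, bounds=[0,15]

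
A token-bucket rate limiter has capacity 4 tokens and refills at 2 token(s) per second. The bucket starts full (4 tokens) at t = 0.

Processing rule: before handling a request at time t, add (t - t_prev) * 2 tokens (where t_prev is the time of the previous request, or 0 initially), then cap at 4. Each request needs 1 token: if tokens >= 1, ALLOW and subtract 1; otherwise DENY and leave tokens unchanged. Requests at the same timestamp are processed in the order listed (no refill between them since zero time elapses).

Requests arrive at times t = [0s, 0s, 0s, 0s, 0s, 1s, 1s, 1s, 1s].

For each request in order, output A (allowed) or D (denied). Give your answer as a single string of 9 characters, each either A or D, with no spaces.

Simulating step by step:
  req#1 t=0s: ALLOW
  req#2 t=0s: ALLOW
  req#3 t=0s: ALLOW
  req#4 t=0s: ALLOW
  req#5 t=0s: DENY
  req#6 t=1s: ALLOW
  req#7 t=1s: ALLOW
  req#8 t=1s: DENY
  req#9 t=1s: DENY

Answer: AAAADAADD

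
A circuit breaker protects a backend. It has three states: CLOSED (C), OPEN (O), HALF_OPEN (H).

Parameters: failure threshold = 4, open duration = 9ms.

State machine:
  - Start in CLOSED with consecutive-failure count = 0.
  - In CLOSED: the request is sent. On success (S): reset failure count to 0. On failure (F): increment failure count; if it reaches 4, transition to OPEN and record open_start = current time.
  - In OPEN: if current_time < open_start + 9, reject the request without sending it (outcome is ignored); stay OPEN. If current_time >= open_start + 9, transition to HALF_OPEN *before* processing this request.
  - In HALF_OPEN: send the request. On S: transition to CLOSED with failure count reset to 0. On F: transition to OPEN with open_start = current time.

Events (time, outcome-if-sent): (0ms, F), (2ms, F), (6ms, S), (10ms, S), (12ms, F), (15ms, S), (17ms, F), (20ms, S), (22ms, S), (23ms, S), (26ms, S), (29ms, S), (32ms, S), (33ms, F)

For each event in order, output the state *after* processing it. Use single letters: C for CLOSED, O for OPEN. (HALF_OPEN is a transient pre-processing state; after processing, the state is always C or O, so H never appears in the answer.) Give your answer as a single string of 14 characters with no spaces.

Answer: CCCCCCCCCCCCCC

Derivation:
State after each event:
  event#1 t=0ms outcome=F: state=CLOSED
  event#2 t=2ms outcome=F: state=CLOSED
  event#3 t=6ms outcome=S: state=CLOSED
  event#4 t=10ms outcome=S: state=CLOSED
  event#5 t=12ms outcome=F: state=CLOSED
  event#6 t=15ms outcome=S: state=CLOSED
  event#7 t=17ms outcome=F: state=CLOSED
  event#8 t=20ms outcome=S: state=CLOSED
  event#9 t=22ms outcome=S: state=CLOSED
  event#10 t=23ms outcome=S: state=CLOSED
  event#11 t=26ms outcome=S: state=CLOSED
  event#12 t=29ms outcome=S: state=CLOSED
  event#13 t=32ms outcome=S: state=CLOSED
  event#14 t=33ms outcome=F: state=CLOSED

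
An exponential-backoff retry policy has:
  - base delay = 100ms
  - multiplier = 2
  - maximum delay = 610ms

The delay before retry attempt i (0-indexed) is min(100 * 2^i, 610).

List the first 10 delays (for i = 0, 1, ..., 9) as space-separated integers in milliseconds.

Answer: 100 200 400 610 610 610 610 610 610 610

Derivation:
Computing each delay:
  i=0: min(100*2^0, 610) = 100
  i=1: min(100*2^1, 610) = 200
  i=2: min(100*2^2, 610) = 400
  i=3: min(100*2^3, 610) = 610
  i=4: min(100*2^4, 610) = 610
  i=5: min(100*2^5, 610) = 610
  i=6: min(100*2^6, 610) = 610
  i=7: min(100*2^7, 610) = 610
  i=8: min(100*2^8, 610) = 610
  i=9: min(100*2^9, 610) = 610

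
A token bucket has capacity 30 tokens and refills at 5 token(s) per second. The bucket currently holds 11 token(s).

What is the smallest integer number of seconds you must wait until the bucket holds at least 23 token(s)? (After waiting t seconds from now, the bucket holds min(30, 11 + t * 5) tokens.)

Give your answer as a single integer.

Answer: 3

Derivation:
Need 11 + t * 5 >= 23, so t >= 12/5.
Smallest integer t = ceil(12/5) = 3.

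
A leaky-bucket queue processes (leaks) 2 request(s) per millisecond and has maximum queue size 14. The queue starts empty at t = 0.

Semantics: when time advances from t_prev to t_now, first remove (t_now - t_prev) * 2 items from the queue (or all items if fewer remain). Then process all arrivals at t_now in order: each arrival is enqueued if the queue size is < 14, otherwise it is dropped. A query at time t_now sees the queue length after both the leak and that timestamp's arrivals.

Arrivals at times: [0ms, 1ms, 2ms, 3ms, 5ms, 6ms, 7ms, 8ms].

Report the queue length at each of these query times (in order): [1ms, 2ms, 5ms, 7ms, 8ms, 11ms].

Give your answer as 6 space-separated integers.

Queue lengths at query times:
  query t=1ms: backlog = 1
  query t=2ms: backlog = 1
  query t=5ms: backlog = 1
  query t=7ms: backlog = 1
  query t=8ms: backlog = 1
  query t=11ms: backlog = 0

Answer: 1 1 1 1 1 0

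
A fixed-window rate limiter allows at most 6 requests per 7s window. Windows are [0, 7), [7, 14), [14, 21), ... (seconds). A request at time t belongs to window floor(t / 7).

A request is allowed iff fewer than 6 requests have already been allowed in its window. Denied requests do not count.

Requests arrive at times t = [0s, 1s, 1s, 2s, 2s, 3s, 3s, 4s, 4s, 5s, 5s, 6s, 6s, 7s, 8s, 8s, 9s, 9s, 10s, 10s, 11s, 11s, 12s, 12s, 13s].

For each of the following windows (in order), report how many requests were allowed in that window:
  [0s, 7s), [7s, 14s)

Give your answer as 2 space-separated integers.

Processing requests:
  req#1 t=0s (window 0): ALLOW
  req#2 t=1s (window 0): ALLOW
  req#3 t=1s (window 0): ALLOW
  req#4 t=2s (window 0): ALLOW
  req#5 t=2s (window 0): ALLOW
  req#6 t=3s (window 0): ALLOW
  req#7 t=3s (window 0): DENY
  req#8 t=4s (window 0): DENY
  req#9 t=4s (window 0): DENY
  req#10 t=5s (window 0): DENY
  req#11 t=5s (window 0): DENY
  req#12 t=6s (window 0): DENY
  req#13 t=6s (window 0): DENY
  req#14 t=7s (window 1): ALLOW
  req#15 t=8s (window 1): ALLOW
  req#16 t=8s (window 1): ALLOW
  req#17 t=9s (window 1): ALLOW
  req#18 t=9s (window 1): ALLOW
  req#19 t=10s (window 1): ALLOW
  req#20 t=10s (window 1): DENY
  req#21 t=11s (window 1): DENY
  req#22 t=11s (window 1): DENY
  req#23 t=12s (window 1): DENY
  req#24 t=12s (window 1): DENY
  req#25 t=13s (window 1): DENY

Allowed counts by window: 6 6

Answer: 6 6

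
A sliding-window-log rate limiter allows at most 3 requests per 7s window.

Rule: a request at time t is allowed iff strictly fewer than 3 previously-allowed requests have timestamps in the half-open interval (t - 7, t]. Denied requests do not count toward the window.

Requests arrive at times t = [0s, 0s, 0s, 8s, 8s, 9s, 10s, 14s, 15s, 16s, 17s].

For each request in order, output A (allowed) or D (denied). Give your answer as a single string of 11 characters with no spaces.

Tracking allowed requests in the window:
  req#1 t=0s: ALLOW
  req#2 t=0s: ALLOW
  req#3 t=0s: ALLOW
  req#4 t=8s: ALLOW
  req#5 t=8s: ALLOW
  req#6 t=9s: ALLOW
  req#7 t=10s: DENY
  req#8 t=14s: DENY
  req#9 t=15s: ALLOW
  req#10 t=16s: ALLOW
  req#11 t=17s: ALLOW

Answer: AAAAAADDAAA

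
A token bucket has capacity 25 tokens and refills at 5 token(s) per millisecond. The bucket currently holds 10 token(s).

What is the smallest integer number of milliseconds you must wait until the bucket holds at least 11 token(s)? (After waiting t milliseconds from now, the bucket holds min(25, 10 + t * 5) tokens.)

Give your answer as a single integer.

Need 10 + t * 5 >= 11, so t >= 1/5.
Smallest integer t = ceil(1/5) = 1.

Answer: 1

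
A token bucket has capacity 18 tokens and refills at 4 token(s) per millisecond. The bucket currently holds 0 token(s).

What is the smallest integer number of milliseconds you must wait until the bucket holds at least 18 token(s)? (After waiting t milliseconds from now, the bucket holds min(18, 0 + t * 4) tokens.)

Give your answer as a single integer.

Need 0 + t * 4 >= 18, so t >= 18/4.
Smallest integer t = ceil(18/4) = 5.

Answer: 5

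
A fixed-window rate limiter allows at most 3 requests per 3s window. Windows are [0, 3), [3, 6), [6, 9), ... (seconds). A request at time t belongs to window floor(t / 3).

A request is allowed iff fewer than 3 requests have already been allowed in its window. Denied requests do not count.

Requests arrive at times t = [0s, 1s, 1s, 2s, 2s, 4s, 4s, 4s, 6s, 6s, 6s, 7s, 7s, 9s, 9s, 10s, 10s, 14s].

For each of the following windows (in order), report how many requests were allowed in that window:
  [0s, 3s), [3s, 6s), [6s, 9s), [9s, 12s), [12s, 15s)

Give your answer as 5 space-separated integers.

Processing requests:
  req#1 t=0s (window 0): ALLOW
  req#2 t=1s (window 0): ALLOW
  req#3 t=1s (window 0): ALLOW
  req#4 t=2s (window 0): DENY
  req#5 t=2s (window 0): DENY
  req#6 t=4s (window 1): ALLOW
  req#7 t=4s (window 1): ALLOW
  req#8 t=4s (window 1): ALLOW
  req#9 t=6s (window 2): ALLOW
  req#10 t=6s (window 2): ALLOW
  req#11 t=6s (window 2): ALLOW
  req#12 t=7s (window 2): DENY
  req#13 t=7s (window 2): DENY
  req#14 t=9s (window 3): ALLOW
  req#15 t=9s (window 3): ALLOW
  req#16 t=10s (window 3): ALLOW
  req#17 t=10s (window 3): DENY
  req#18 t=14s (window 4): ALLOW

Allowed counts by window: 3 3 3 3 1

Answer: 3 3 3 3 1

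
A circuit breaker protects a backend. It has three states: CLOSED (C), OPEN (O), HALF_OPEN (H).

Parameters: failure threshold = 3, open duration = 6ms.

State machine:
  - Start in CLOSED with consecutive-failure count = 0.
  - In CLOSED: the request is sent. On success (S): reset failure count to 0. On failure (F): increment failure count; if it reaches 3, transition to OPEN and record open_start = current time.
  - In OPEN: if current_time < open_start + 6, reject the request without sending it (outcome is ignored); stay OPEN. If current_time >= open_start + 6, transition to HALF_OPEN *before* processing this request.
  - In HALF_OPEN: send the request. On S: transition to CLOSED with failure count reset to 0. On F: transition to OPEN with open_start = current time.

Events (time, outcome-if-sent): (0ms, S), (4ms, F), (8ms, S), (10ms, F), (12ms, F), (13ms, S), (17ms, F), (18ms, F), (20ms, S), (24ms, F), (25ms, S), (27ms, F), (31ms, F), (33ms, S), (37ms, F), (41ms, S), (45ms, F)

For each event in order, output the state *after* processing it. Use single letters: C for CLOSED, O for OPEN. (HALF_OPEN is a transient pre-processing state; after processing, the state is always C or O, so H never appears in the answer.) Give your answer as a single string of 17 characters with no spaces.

State after each event:
  event#1 t=0ms outcome=S: state=CLOSED
  event#2 t=4ms outcome=F: state=CLOSED
  event#3 t=8ms outcome=S: state=CLOSED
  event#4 t=10ms outcome=F: state=CLOSED
  event#5 t=12ms outcome=F: state=CLOSED
  event#6 t=13ms outcome=S: state=CLOSED
  event#7 t=17ms outcome=F: state=CLOSED
  event#8 t=18ms outcome=F: state=CLOSED
  event#9 t=20ms outcome=S: state=CLOSED
  event#10 t=24ms outcome=F: state=CLOSED
  event#11 t=25ms outcome=S: state=CLOSED
  event#12 t=27ms outcome=F: state=CLOSED
  event#13 t=31ms outcome=F: state=CLOSED
  event#14 t=33ms outcome=S: state=CLOSED
  event#15 t=37ms outcome=F: state=CLOSED
  event#16 t=41ms outcome=S: state=CLOSED
  event#17 t=45ms outcome=F: state=CLOSED

Answer: CCCCCCCCCCCCCCCCC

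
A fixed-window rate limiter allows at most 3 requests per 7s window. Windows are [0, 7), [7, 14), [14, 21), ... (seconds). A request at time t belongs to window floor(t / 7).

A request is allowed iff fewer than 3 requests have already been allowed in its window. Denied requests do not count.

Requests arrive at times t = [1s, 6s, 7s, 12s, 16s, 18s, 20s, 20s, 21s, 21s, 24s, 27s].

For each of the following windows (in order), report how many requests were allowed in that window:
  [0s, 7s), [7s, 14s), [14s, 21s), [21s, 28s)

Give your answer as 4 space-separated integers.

Processing requests:
  req#1 t=1s (window 0): ALLOW
  req#2 t=6s (window 0): ALLOW
  req#3 t=7s (window 1): ALLOW
  req#4 t=12s (window 1): ALLOW
  req#5 t=16s (window 2): ALLOW
  req#6 t=18s (window 2): ALLOW
  req#7 t=20s (window 2): ALLOW
  req#8 t=20s (window 2): DENY
  req#9 t=21s (window 3): ALLOW
  req#10 t=21s (window 3): ALLOW
  req#11 t=24s (window 3): ALLOW
  req#12 t=27s (window 3): DENY

Allowed counts by window: 2 2 3 3

Answer: 2 2 3 3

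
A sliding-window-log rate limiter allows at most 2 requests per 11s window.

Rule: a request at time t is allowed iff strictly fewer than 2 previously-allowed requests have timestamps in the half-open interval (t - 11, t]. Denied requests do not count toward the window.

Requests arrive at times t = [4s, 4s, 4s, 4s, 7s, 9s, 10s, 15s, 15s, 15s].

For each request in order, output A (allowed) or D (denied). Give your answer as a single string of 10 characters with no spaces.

Answer: AADDDDDAAD

Derivation:
Tracking allowed requests in the window:
  req#1 t=4s: ALLOW
  req#2 t=4s: ALLOW
  req#3 t=4s: DENY
  req#4 t=4s: DENY
  req#5 t=7s: DENY
  req#6 t=9s: DENY
  req#7 t=10s: DENY
  req#8 t=15s: ALLOW
  req#9 t=15s: ALLOW
  req#10 t=15s: DENY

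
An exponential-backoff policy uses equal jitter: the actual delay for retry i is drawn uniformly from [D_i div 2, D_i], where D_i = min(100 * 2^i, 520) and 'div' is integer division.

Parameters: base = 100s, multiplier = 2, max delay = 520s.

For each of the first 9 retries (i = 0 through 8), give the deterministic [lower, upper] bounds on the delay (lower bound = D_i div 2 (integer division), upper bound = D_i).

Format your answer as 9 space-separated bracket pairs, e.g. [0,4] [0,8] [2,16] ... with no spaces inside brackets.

Computing bounds per retry:
  i=0: D_i=min(100*2^0,520)=100, bounds=[50,100]
  i=1: D_i=min(100*2^1,520)=200, bounds=[100,200]
  i=2: D_i=min(100*2^2,520)=400, bounds=[200,400]
  i=3: D_i=min(100*2^3,520)=520, bounds=[260,520]
  i=4: D_i=min(100*2^4,520)=520, bounds=[260,520]
  i=5: D_i=min(100*2^5,520)=520, bounds=[260,520]
  i=6: D_i=min(100*2^6,520)=520, bounds=[260,520]
  i=7: D_i=min(100*2^7,520)=520, bounds=[260,520]
  i=8: D_i=min(100*2^8,520)=520, bounds=[260,520]

Answer: [50,100] [100,200] [200,400] [260,520] [260,520] [260,520] [260,520] [260,520] [260,520]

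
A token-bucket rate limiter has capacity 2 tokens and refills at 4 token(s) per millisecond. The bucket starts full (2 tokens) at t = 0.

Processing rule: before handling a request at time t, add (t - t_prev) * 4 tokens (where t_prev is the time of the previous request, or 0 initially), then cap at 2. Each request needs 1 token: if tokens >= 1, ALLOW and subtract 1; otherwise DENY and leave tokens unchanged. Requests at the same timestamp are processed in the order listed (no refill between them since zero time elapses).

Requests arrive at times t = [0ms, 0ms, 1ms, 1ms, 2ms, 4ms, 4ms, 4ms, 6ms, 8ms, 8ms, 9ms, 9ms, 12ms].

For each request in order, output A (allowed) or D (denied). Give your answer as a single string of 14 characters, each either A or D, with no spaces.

Answer: AAAAAAADAAAAAA

Derivation:
Simulating step by step:
  req#1 t=0ms: ALLOW
  req#2 t=0ms: ALLOW
  req#3 t=1ms: ALLOW
  req#4 t=1ms: ALLOW
  req#5 t=2ms: ALLOW
  req#6 t=4ms: ALLOW
  req#7 t=4ms: ALLOW
  req#8 t=4ms: DENY
  req#9 t=6ms: ALLOW
  req#10 t=8ms: ALLOW
  req#11 t=8ms: ALLOW
  req#12 t=9ms: ALLOW
  req#13 t=9ms: ALLOW
  req#14 t=12ms: ALLOW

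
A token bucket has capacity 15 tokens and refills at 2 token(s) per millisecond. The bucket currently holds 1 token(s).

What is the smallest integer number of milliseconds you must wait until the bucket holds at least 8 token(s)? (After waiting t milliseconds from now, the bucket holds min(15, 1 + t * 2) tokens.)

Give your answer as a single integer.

Answer: 4

Derivation:
Need 1 + t * 2 >= 8, so t >= 7/2.
Smallest integer t = ceil(7/2) = 4.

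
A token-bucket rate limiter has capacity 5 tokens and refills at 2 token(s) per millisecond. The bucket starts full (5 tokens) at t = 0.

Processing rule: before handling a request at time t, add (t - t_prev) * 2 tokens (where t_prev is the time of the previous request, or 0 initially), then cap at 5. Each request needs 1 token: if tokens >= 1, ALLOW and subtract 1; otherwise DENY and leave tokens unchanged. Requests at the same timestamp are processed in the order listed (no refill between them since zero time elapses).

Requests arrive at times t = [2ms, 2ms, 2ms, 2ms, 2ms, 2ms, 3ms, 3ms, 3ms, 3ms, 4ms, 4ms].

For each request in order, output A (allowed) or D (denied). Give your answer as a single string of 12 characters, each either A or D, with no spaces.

Answer: AAAAADAADDAA

Derivation:
Simulating step by step:
  req#1 t=2ms: ALLOW
  req#2 t=2ms: ALLOW
  req#3 t=2ms: ALLOW
  req#4 t=2ms: ALLOW
  req#5 t=2ms: ALLOW
  req#6 t=2ms: DENY
  req#7 t=3ms: ALLOW
  req#8 t=3ms: ALLOW
  req#9 t=3ms: DENY
  req#10 t=3ms: DENY
  req#11 t=4ms: ALLOW
  req#12 t=4ms: ALLOW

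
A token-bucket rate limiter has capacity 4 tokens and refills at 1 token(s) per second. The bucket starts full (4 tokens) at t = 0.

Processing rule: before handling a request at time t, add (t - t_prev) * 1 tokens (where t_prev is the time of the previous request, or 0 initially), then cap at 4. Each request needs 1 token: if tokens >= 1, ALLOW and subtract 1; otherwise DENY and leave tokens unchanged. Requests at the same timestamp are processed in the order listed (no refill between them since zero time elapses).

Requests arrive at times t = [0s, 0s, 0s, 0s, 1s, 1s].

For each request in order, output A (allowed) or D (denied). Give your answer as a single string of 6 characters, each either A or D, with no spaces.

Answer: AAAAAD

Derivation:
Simulating step by step:
  req#1 t=0s: ALLOW
  req#2 t=0s: ALLOW
  req#3 t=0s: ALLOW
  req#4 t=0s: ALLOW
  req#5 t=1s: ALLOW
  req#6 t=1s: DENY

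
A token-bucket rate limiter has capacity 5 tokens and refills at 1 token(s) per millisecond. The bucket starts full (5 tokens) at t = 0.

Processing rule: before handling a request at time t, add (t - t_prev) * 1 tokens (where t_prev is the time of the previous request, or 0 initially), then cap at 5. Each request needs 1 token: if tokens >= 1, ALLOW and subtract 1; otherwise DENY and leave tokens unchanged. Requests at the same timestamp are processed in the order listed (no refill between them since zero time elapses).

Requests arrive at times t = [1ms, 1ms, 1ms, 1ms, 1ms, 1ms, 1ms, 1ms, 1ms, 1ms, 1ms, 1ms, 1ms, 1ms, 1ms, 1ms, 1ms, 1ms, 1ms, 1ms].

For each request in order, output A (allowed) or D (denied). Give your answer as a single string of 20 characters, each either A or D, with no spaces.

Answer: AAAAADDDDDDDDDDDDDDD

Derivation:
Simulating step by step:
  req#1 t=1ms: ALLOW
  req#2 t=1ms: ALLOW
  req#3 t=1ms: ALLOW
  req#4 t=1ms: ALLOW
  req#5 t=1ms: ALLOW
  req#6 t=1ms: DENY
  req#7 t=1ms: DENY
  req#8 t=1ms: DENY
  req#9 t=1ms: DENY
  req#10 t=1ms: DENY
  req#11 t=1ms: DENY
  req#12 t=1ms: DENY
  req#13 t=1ms: DENY
  req#14 t=1ms: DENY
  req#15 t=1ms: DENY
  req#16 t=1ms: DENY
  req#17 t=1ms: DENY
  req#18 t=1ms: DENY
  req#19 t=1ms: DENY
  req#20 t=1ms: DENY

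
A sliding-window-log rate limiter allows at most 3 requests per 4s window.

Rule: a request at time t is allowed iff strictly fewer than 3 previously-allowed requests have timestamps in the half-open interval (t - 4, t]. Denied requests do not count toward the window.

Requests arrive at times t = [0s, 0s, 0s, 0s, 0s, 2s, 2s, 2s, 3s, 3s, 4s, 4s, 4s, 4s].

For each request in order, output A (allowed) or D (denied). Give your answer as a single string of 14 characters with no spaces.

Answer: AAADDDDDDDAAAD

Derivation:
Tracking allowed requests in the window:
  req#1 t=0s: ALLOW
  req#2 t=0s: ALLOW
  req#3 t=0s: ALLOW
  req#4 t=0s: DENY
  req#5 t=0s: DENY
  req#6 t=2s: DENY
  req#7 t=2s: DENY
  req#8 t=2s: DENY
  req#9 t=3s: DENY
  req#10 t=3s: DENY
  req#11 t=4s: ALLOW
  req#12 t=4s: ALLOW
  req#13 t=4s: ALLOW
  req#14 t=4s: DENY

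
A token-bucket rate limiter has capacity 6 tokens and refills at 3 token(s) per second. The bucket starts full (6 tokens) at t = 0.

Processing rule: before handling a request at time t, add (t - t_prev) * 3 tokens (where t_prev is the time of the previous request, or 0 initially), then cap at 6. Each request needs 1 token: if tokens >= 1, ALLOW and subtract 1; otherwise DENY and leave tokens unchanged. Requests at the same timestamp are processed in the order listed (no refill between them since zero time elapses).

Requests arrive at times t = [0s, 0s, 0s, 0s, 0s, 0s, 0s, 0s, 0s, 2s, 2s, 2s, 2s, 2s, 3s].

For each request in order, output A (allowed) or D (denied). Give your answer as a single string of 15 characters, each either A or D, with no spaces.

Answer: AAAAAADDDAAAAAA

Derivation:
Simulating step by step:
  req#1 t=0s: ALLOW
  req#2 t=0s: ALLOW
  req#3 t=0s: ALLOW
  req#4 t=0s: ALLOW
  req#5 t=0s: ALLOW
  req#6 t=0s: ALLOW
  req#7 t=0s: DENY
  req#8 t=0s: DENY
  req#9 t=0s: DENY
  req#10 t=2s: ALLOW
  req#11 t=2s: ALLOW
  req#12 t=2s: ALLOW
  req#13 t=2s: ALLOW
  req#14 t=2s: ALLOW
  req#15 t=3s: ALLOW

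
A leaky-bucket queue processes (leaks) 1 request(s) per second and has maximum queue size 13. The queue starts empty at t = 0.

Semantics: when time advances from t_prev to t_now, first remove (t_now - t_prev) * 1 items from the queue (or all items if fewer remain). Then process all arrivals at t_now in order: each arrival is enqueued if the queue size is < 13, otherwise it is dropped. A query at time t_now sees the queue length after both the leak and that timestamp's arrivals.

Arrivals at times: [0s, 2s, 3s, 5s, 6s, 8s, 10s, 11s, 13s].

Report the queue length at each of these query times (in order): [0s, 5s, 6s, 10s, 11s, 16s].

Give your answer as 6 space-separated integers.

Answer: 1 1 1 1 1 0

Derivation:
Queue lengths at query times:
  query t=0s: backlog = 1
  query t=5s: backlog = 1
  query t=6s: backlog = 1
  query t=10s: backlog = 1
  query t=11s: backlog = 1
  query t=16s: backlog = 0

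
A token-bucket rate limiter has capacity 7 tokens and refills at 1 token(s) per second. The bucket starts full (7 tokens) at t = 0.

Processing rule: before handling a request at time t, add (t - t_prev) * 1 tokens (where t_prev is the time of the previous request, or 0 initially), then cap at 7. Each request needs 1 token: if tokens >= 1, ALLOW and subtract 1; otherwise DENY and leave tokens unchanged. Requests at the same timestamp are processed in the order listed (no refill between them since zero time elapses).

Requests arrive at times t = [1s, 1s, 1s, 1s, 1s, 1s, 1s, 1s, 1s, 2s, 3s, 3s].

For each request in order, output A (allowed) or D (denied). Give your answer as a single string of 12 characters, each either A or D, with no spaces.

Answer: AAAAAAADDAAD

Derivation:
Simulating step by step:
  req#1 t=1s: ALLOW
  req#2 t=1s: ALLOW
  req#3 t=1s: ALLOW
  req#4 t=1s: ALLOW
  req#5 t=1s: ALLOW
  req#6 t=1s: ALLOW
  req#7 t=1s: ALLOW
  req#8 t=1s: DENY
  req#9 t=1s: DENY
  req#10 t=2s: ALLOW
  req#11 t=3s: ALLOW
  req#12 t=3s: DENY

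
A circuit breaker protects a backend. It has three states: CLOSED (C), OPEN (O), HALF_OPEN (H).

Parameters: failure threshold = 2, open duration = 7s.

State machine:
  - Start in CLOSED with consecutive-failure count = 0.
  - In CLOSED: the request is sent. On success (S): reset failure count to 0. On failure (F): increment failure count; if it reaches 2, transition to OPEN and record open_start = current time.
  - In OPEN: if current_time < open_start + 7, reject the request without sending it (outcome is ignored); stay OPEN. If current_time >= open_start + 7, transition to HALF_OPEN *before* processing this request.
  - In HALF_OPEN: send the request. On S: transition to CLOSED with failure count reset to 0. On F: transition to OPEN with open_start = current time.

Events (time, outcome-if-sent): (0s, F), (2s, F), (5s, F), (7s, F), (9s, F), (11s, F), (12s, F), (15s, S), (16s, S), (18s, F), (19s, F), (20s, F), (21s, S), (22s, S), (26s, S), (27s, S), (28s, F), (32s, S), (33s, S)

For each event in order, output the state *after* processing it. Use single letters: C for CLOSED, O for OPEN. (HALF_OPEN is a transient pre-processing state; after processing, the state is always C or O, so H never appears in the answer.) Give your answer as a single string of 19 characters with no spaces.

State after each event:
  event#1 t=0s outcome=F: state=CLOSED
  event#2 t=2s outcome=F: state=OPEN
  event#3 t=5s outcome=F: state=OPEN
  event#4 t=7s outcome=F: state=OPEN
  event#5 t=9s outcome=F: state=OPEN
  event#6 t=11s outcome=F: state=OPEN
  event#7 t=12s outcome=F: state=OPEN
  event#8 t=15s outcome=S: state=OPEN
  event#9 t=16s outcome=S: state=CLOSED
  event#10 t=18s outcome=F: state=CLOSED
  event#11 t=19s outcome=F: state=OPEN
  event#12 t=20s outcome=F: state=OPEN
  event#13 t=21s outcome=S: state=OPEN
  event#14 t=22s outcome=S: state=OPEN
  event#15 t=26s outcome=S: state=CLOSED
  event#16 t=27s outcome=S: state=CLOSED
  event#17 t=28s outcome=F: state=CLOSED
  event#18 t=32s outcome=S: state=CLOSED
  event#19 t=33s outcome=S: state=CLOSED

Answer: COOOOOOOCCOOOOCCCCC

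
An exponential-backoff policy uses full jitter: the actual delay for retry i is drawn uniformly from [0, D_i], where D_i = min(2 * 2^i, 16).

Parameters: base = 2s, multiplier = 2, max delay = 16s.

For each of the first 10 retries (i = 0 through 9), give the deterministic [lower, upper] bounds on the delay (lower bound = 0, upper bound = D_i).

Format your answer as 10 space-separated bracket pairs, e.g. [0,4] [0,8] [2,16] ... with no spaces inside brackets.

Answer: [0,2] [0,4] [0,8] [0,16] [0,16] [0,16] [0,16] [0,16] [0,16] [0,16]

Derivation:
Computing bounds per retry:
  i=0: D_i=min(2*2^0,16)=2, bounds=[0,2]
  i=1: D_i=min(2*2^1,16)=4, bounds=[0,4]
  i=2: D_i=min(2*2^2,16)=8, bounds=[0,8]
  i=3: D_i=min(2*2^3,16)=16, bounds=[0,16]
  i=4: D_i=min(2*2^4,16)=16, bounds=[0,16]
  i=5: D_i=min(2*2^5,16)=16, bounds=[0,16]
  i=6: D_i=min(2*2^6,16)=16, bounds=[0,16]
  i=7: D_i=min(2*2^7,16)=16, bounds=[0,16]
  i=8: D_i=min(2*2^8,16)=16, bounds=[0,16]
  i=9: D_i=min(2*2^9,16)=16, bounds=[0,16]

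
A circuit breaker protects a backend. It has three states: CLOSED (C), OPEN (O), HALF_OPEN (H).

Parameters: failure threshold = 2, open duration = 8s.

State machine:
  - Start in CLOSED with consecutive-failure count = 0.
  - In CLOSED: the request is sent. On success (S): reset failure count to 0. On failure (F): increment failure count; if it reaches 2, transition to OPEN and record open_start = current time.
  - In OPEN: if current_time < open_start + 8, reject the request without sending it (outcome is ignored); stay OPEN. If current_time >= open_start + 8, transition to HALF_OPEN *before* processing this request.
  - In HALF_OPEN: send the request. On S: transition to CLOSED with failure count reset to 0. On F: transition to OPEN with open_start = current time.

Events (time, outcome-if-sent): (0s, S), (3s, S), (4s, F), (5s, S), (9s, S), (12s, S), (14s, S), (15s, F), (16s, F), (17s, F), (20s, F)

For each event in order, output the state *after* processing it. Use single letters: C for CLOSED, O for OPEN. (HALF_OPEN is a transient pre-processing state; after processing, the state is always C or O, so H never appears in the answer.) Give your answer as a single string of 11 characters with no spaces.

State after each event:
  event#1 t=0s outcome=S: state=CLOSED
  event#2 t=3s outcome=S: state=CLOSED
  event#3 t=4s outcome=F: state=CLOSED
  event#4 t=5s outcome=S: state=CLOSED
  event#5 t=9s outcome=S: state=CLOSED
  event#6 t=12s outcome=S: state=CLOSED
  event#7 t=14s outcome=S: state=CLOSED
  event#8 t=15s outcome=F: state=CLOSED
  event#9 t=16s outcome=F: state=OPEN
  event#10 t=17s outcome=F: state=OPEN
  event#11 t=20s outcome=F: state=OPEN

Answer: CCCCCCCCOOO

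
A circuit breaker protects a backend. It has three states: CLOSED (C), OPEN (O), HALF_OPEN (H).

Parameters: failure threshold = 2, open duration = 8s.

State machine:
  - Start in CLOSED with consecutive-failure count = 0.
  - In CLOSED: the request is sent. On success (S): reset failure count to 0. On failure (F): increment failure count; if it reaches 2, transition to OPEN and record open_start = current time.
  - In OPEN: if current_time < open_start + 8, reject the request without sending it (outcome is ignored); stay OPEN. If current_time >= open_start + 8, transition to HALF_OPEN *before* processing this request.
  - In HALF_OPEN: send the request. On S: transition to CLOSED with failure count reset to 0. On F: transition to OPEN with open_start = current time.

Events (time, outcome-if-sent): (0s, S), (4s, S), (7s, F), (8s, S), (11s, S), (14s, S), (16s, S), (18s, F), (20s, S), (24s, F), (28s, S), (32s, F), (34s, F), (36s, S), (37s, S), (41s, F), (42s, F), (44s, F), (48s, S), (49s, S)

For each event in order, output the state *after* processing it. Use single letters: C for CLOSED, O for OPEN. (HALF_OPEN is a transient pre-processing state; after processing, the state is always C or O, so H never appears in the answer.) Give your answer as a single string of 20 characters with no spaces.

Answer: CCCCCCCCCCCCOOOOOOOO

Derivation:
State after each event:
  event#1 t=0s outcome=S: state=CLOSED
  event#2 t=4s outcome=S: state=CLOSED
  event#3 t=7s outcome=F: state=CLOSED
  event#4 t=8s outcome=S: state=CLOSED
  event#5 t=11s outcome=S: state=CLOSED
  event#6 t=14s outcome=S: state=CLOSED
  event#7 t=16s outcome=S: state=CLOSED
  event#8 t=18s outcome=F: state=CLOSED
  event#9 t=20s outcome=S: state=CLOSED
  event#10 t=24s outcome=F: state=CLOSED
  event#11 t=28s outcome=S: state=CLOSED
  event#12 t=32s outcome=F: state=CLOSED
  event#13 t=34s outcome=F: state=OPEN
  event#14 t=36s outcome=S: state=OPEN
  event#15 t=37s outcome=S: state=OPEN
  event#16 t=41s outcome=F: state=OPEN
  event#17 t=42s outcome=F: state=OPEN
  event#18 t=44s outcome=F: state=OPEN
  event#19 t=48s outcome=S: state=OPEN
  event#20 t=49s outcome=S: state=OPEN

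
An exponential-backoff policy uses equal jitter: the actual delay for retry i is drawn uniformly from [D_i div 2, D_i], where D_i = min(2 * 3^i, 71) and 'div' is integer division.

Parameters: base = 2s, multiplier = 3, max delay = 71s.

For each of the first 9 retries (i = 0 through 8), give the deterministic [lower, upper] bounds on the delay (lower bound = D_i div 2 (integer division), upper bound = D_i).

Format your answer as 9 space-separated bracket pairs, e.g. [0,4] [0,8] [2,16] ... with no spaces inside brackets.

Answer: [1,2] [3,6] [9,18] [27,54] [35,71] [35,71] [35,71] [35,71] [35,71]

Derivation:
Computing bounds per retry:
  i=0: D_i=min(2*3^0,71)=2, bounds=[1,2]
  i=1: D_i=min(2*3^1,71)=6, bounds=[3,6]
  i=2: D_i=min(2*3^2,71)=18, bounds=[9,18]
  i=3: D_i=min(2*3^3,71)=54, bounds=[27,54]
  i=4: D_i=min(2*3^4,71)=71, bounds=[35,71]
  i=5: D_i=min(2*3^5,71)=71, bounds=[35,71]
  i=6: D_i=min(2*3^6,71)=71, bounds=[35,71]
  i=7: D_i=min(2*3^7,71)=71, bounds=[35,71]
  i=8: D_i=min(2*3^8,71)=71, bounds=[35,71]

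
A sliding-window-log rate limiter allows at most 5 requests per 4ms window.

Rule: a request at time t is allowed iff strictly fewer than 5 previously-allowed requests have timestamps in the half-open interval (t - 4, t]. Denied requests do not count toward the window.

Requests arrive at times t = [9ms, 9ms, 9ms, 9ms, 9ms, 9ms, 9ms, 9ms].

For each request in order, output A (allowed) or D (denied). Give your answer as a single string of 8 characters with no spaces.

Tracking allowed requests in the window:
  req#1 t=9ms: ALLOW
  req#2 t=9ms: ALLOW
  req#3 t=9ms: ALLOW
  req#4 t=9ms: ALLOW
  req#5 t=9ms: ALLOW
  req#6 t=9ms: DENY
  req#7 t=9ms: DENY
  req#8 t=9ms: DENY

Answer: AAAAADDD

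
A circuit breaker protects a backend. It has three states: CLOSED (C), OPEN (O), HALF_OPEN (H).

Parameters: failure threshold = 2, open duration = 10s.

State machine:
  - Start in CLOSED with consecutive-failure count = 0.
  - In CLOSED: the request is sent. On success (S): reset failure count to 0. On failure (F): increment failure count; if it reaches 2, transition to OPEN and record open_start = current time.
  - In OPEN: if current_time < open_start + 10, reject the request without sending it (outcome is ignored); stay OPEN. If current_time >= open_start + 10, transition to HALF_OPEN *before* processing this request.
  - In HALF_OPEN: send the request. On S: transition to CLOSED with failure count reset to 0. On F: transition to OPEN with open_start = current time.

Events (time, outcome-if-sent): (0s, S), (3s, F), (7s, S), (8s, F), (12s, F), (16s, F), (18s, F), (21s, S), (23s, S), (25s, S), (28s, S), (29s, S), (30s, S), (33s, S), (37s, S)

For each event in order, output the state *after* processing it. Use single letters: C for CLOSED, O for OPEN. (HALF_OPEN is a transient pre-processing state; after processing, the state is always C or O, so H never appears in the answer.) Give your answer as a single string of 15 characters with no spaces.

Answer: CCCCOOOOCCCCCCC

Derivation:
State after each event:
  event#1 t=0s outcome=S: state=CLOSED
  event#2 t=3s outcome=F: state=CLOSED
  event#3 t=7s outcome=S: state=CLOSED
  event#4 t=8s outcome=F: state=CLOSED
  event#5 t=12s outcome=F: state=OPEN
  event#6 t=16s outcome=F: state=OPEN
  event#7 t=18s outcome=F: state=OPEN
  event#8 t=21s outcome=S: state=OPEN
  event#9 t=23s outcome=S: state=CLOSED
  event#10 t=25s outcome=S: state=CLOSED
  event#11 t=28s outcome=S: state=CLOSED
  event#12 t=29s outcome=S: state=CLOSED
  event#13 t=30s outcome=S: state=CLOSED
  event#14 t=33s outcome=S: state=CLOSED
  event#15 t=37s outcome=S: state=CLOSED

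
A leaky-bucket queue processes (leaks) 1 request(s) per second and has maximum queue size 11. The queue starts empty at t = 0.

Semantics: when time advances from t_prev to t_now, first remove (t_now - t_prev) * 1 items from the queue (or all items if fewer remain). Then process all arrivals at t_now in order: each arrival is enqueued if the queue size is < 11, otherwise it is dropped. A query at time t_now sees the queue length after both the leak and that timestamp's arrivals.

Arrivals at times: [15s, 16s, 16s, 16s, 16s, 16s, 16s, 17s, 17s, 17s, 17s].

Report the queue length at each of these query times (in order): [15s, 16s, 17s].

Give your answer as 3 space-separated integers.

Queue lengths at query times:
  query t=15s: backlog = 1
  query t=16s: backlog = 6
  query t=17s: backlog = 9

Answer: 1 6 9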